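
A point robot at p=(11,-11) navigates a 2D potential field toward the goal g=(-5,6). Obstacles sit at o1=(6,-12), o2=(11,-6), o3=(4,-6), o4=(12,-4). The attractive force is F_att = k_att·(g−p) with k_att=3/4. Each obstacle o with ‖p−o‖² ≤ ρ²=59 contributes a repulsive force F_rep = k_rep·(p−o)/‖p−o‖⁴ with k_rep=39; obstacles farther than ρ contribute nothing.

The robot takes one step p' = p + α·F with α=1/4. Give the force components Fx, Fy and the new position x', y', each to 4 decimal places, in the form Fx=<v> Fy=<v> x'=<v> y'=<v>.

F_att = 3/4·(g−p) = 3/4·(-16,17) = (-12.0000,12.7500)
o1: d²=26 ≤ ρ²=59; F_rep = 39·(5,1)/26² = (0.2885,0.0577)
o2: d²=25 ≤ ρ²=59; F_rep = 39·(0,-5)/25² = (0.0000,-0.3120)
o3: d²=74 > ρ²=59 → inactive
o4: d²=50 ≤ ρ²=59; F_rep = 39·(-1,-7)/50² = (-0.0156,-0.1092)
F = F_att + ΣF_rep = (-11.7271,12.3865)
p' = p + 1/4·F = (8.0682,-7.9034)

Fx=-11.7271 Fy=12.3865 x'=8.0682 y'=-7.9034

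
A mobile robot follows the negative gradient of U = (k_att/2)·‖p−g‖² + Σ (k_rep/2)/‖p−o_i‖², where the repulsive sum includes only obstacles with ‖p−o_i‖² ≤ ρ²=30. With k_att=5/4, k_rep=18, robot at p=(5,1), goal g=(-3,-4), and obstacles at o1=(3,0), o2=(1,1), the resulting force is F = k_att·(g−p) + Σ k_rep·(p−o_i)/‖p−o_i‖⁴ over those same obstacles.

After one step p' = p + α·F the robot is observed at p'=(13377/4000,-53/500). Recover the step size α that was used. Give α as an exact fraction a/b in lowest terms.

F_att = 5/4·(g−p) = 5/4·(-8,-5) = (-10.0000,-6.2500)
o1: d²=5 ≤ ρ²=30; F_rep = 18·(2,1)/5² = (1.4400,0.7200)
o2: d²=16 ≤ ρ²=30; F_rep = 18·(4,0)/16² = (0.2812,0.0000)
F = F_att + ΣF_rep = (-8.2788,-5.5300)
Δp = p'−p = (-1.6558,-1.1060); α = Δx/Fx = (-6623/4000) / (-6623/800) = 1/5
check: Δy/Fy = (-553/500) / (-553/100) = 1/5 ✓

α = 1/5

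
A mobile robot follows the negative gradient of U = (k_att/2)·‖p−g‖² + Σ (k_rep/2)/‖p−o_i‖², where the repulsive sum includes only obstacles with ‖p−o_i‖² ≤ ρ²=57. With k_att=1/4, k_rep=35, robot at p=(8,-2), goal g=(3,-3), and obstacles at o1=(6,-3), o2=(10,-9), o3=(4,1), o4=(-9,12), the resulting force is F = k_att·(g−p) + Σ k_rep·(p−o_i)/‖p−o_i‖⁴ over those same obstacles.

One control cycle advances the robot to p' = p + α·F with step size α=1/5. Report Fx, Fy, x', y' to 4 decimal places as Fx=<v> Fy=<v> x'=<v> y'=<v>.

Fx=1.7491 Fy=1.0692 x'=8.3498 y'=-1.7862

F_att = 1/4·(g−p) = 1/4·(-5,-1) = (-1.2500,-0.2500)
o1: d²=5 ≤ ρ²=57; F_rep = 35·(2,1)/5² = (2.8000,1.4000)
o2: d²=53 ≤ ρ²=57; F_rep = 35·(-2,7)/53² = (-0.0249,0.0872)
o3: d²=25 ≤ ρ²=57; F_rep = 35·(4,-3)/25² = (0.2240,-0.1680)
o4: d²=485 > ρ²=57 → inactive
F = F_att + ΣF_rep = (1.7491,1.0692)
p' = p + 1/5·F = (8.3498,-1.7862)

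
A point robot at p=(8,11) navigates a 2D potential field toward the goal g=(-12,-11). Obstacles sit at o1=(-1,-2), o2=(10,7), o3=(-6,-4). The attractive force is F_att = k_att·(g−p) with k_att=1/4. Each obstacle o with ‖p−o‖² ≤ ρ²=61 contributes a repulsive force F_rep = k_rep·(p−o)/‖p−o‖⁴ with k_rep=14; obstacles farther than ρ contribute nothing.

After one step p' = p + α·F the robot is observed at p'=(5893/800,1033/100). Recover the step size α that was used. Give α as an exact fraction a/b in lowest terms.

F_att = 1/4·(g−p) = 1/4·(-20,-22) = (-5.0000,-5.5000)
o1: d²=250 > ρ²=61 → inactive
o2: d²=20 ≤ ρ²=61; F_rep = 14·(-2,4)/20² = (-0.0700,0.1400)
o3: d²=421 > ρ²=61 → inactive
F = F_att + ΣF_rep = (-5.0700,-5.3600)
Δp = p'−p = (-0.6338,-0.6700); α = Δx/Fx = (-507/800) / (-507/100) = 1/8
check: Δy/Fy = (-67/100) / (-134/25) = 1/8 ✓

α = 1/8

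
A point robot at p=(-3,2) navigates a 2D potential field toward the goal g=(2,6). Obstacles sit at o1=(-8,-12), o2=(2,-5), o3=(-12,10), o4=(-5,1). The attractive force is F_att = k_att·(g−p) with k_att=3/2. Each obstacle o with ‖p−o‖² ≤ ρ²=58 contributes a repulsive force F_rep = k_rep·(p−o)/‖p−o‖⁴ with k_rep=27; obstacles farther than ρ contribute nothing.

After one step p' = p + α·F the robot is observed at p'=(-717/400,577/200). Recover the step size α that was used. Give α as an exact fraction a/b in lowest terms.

F_att = 3/2·(g−p) = 3/2·(5,4) = (7.5000,6.0000)
o1: d²=221 > ρ²=58 → inactive
o2: d²=74 > ρ²=58 → inactive
o3: d²=145 > ρ²=58 → inactive
o4: d²=5 ≤ ρ²=58; F_rep = 27·(2,1)/5² = (2.1600,1.0800)
F = F_att + ΣF_rep = (9.6600,7.0800)
Δp = p'−p = (1.2075,0.8850); α = Δx/Fx = (483/400) / (483/50) = 1/8
check: Δy/Fy = (177/200) / (177/25) = 1/8 ✓

α = 1/8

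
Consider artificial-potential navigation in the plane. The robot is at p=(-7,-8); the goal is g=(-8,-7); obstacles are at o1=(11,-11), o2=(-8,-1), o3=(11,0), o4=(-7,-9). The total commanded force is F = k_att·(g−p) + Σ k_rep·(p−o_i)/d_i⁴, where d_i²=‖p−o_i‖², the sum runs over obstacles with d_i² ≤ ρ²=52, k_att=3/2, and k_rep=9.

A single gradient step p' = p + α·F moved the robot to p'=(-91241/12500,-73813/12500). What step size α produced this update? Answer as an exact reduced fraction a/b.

F_att = 3/2·(g−p) = 3/2·(-1,1) = (-1.5000,1.5000)
o1: d²=333 > ρ²=52 → inactive
o2: d²=50 ≤ ρ²=52; F_rep = 9·(1,-7)/50² = (0.0036,-0.0252)
o3: d²=388 > ρ²=52 → inactive
o4: d²=1 ≤ ρ²=52; F_rep = 9·(0,1)/1² = (0.0000,9.0000)
F = F_att + ΣF_rep = (-1.4964,10.4748)
Δp = p'−p = (-0.2993,2.0950); α = Δx/Fx = (-3741/12500) / (-3741/2500) = 1/5
check: Δy/Fy = (26187/12500) / (26187/2500) = 1/5 ✓

α = 1/5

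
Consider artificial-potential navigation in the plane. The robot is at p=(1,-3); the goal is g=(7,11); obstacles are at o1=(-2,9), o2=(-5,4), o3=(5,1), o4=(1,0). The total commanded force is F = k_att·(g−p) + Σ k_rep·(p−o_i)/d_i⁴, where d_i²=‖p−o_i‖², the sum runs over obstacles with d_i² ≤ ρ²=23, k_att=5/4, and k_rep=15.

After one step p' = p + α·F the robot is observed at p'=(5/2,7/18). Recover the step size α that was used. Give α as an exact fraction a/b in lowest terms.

F_att = 5/4·(g−p) = 5/4·(6,14) = (7.5000,17.5000)
o1: d²=153 > ρ²=23 → inactive
o2: d²=85 > ρ²=23 → inactive
o3: d²=32 > ρ²=23 → inactive
o4: d²=9 ≤ ρ²=23; F_rep = 15·(0,-3)/9² = (0.0000,-0.5556)
F = F_att + ΣF_rep = (7.5000,16.9444)
Δp = p'−p = (1.5000,3.3889); α = Δx/Fx = (3/2) / (15/2) = 1/5
check: Δy/Fy = (61/18) / (305/18) = 1/5 ✓

α = 1/5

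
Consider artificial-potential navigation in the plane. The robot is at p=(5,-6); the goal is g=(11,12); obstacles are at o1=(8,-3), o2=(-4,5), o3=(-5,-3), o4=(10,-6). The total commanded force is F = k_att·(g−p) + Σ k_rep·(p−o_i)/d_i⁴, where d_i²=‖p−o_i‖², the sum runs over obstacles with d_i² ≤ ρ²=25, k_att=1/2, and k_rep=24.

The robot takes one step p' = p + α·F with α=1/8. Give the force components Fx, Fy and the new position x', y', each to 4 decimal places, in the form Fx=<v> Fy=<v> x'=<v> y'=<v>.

F_att = 1/2·(g−p) = 1/2·(6,18) = (3.0000,9.0000)
o1: d²=18 ≤ ρ²=25; F_rep = 24·(-3,-3)/18² = (-0.2222,-0.2222)
o2: d²=202 > ρ²=25 → inactive
o3: d²=109 > ρ²=25 → inactive
o4: d²=25 ≤ ρ²=25; F_rep = 24·(-5,0)/25² = (-0.1920,0.0000)
F = F_att + ΣF_rep = (2.5858,8.7778)
p' = p + 1/8·F = (5.3232,-4.9028)

Fx=2.5858 Fy=8.7778 x'=5.3232 y'=-4.9028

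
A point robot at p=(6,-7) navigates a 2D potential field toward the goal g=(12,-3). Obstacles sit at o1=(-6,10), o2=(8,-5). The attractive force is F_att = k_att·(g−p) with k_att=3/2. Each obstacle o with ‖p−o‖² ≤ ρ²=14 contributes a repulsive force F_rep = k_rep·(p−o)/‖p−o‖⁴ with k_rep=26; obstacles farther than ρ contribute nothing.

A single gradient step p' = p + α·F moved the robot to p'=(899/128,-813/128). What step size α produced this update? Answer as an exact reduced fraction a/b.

F_att = 3/2·(g−p) = 3/2·(6,4) = (9.0000,6.0000)
o1: d²=433 > ρ²=14 → inactive
o2: d²=8 ≤ ρ²=14; F_rep = 26·(-2,-2)/8² = (-0.8125,-0.8125)
F = F_att + ΣF_rep = (8.1875,5.1875)
Δp = p'−p = (1.0234,0.6484); α = Δx/Fx = (131/128) / (131/16) = 1/8
check: Δy/Fy = (83/128) / (83/16) = 1/8 ✓

α = 1/8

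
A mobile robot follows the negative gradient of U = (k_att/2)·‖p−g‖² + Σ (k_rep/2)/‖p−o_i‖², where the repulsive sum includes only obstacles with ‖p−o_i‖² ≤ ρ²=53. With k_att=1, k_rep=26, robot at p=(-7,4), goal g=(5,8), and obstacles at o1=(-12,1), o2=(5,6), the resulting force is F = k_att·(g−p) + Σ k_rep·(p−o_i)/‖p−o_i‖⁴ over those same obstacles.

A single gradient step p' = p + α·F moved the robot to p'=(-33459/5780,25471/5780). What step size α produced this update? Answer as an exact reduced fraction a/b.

α = 1/10

F_att = 1·(g−p) = 1·(12,4) = (12.0000,4.0000)
o1: d²=34 ≤ ρ²=53; F_rep = 26·(5,3)/34² = (0.1125,0.0675)
o2: d²=148 > ρ²=53 → inactive
F = F_att + ΣF_rep = (12.1125,4.0675)
Δp = p'−p = (1.2112,0.4067); α = Δx/Fx = (7001/5780) / (7001/578) = 1/10
check: Δy/Fy = (2351/5780) / (2351/578) = 1/10 ✓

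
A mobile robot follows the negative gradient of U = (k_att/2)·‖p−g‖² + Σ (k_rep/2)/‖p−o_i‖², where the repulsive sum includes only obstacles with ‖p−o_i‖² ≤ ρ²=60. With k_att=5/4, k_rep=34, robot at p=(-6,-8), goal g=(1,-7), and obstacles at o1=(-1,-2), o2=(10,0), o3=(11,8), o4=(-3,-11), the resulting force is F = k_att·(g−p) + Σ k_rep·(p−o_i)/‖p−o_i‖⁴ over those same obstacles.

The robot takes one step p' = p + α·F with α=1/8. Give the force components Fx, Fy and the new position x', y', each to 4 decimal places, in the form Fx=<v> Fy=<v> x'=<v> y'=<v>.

Fx=8.4352 Fy=1.5648 x'=-4.9456 y'=-7.8044

F_att = 5/4·(g−p) = 5/4·(7,1) = (8.7500,1.2500)
o1: d²=61 > ρ²=60 → inactive
o2: d²=320 > ρ²=60 → inactive
o3: d²=545 > ρ²=60 → inactive
o4: d²=18 ≤ ρ²=60; F_rep = 34·(-3,3)/18² = (-0.3148,0.3148)
F = F_att + ΣF_rep = (8.4352,1.5648)
p' = p + 1/8·F = (-4.9456,-7.8044)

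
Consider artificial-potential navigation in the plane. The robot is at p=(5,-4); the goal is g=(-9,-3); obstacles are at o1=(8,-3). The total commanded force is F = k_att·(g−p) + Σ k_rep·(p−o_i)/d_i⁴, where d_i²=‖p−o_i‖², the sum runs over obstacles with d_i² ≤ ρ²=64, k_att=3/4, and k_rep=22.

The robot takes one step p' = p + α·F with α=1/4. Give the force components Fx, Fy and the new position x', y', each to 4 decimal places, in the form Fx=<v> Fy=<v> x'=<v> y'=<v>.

Fx=-11.1600 Fy=0.5300 x'=2.2100 y'=-3.8675

F_att = 3/4·(g−p) = 3/4·(-14,1) = (-10.5000,0.7500)
o1: d²=10 ≤ ρ²=64; F_rep = 22·(-3,-1)/10² = (-0.6600,-0.2200)
F = F_att + ΣF_rep = (-11.1600,0.5300)
p' = p + 1/4·F = (2.2100,-3.8675)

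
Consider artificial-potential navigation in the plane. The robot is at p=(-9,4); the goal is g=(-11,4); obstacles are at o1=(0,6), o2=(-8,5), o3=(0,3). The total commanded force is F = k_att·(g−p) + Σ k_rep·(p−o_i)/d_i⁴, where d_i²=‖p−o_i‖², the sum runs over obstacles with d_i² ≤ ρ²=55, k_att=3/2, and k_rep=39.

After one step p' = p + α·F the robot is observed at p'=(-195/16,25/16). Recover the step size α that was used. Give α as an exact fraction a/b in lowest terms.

F_att = 3/2·(g−p) = 3/2·(-2,0) = (-3.0000,0.0000)
o1: d²=85 > ρ²=55 → inactive
o2: d²=2 ≤ ρ²=55; F_rep = 39·(-1,-1)/2² = (-9.7500,-9.7500)
o3: d²=82 > ρ²=55 → inactive
F = F_att + ΣF_rep = (-12.7500,-9.7500)
Δp = p'−p = (-3.1875,-2.4375); α = Δx/Fx = (-51/16) / (-51/4) = 1/4
check: Δy/Fy = (-39/16) / (-39/4) = 1/4 ✓

α = 1/4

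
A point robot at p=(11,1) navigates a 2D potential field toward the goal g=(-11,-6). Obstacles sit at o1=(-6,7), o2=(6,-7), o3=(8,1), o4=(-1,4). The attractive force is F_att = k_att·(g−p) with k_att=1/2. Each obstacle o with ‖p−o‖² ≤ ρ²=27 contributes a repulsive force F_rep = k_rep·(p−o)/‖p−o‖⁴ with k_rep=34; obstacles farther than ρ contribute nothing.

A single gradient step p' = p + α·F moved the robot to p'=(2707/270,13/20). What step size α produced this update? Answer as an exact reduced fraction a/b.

F_att = 1/2·(g−p) = 1/2·(-22,-7) = (-11.0000,-3.5000)
o1: d²=325 > ρ²=27 → inactive
o2: d²=89 > ρ²=27 → inactive
o3: d²=9 ≤ ρ²=27; F_rep = 34·(3,0)/9² = (1.2593,0.0000)
o4: d²=153 > ρ²=27 → inactive
F = F_att + ΣF_rep = (-9.7407,-3.5000)
Δp = p'−p = (-0.9741,-0.3500); α = Δx/Fx = (-263/270) / (-263/27) = 1/10
check: Δy/Fy = (-7/20) / (-7/2) = 1/10 ✓

α = 1/10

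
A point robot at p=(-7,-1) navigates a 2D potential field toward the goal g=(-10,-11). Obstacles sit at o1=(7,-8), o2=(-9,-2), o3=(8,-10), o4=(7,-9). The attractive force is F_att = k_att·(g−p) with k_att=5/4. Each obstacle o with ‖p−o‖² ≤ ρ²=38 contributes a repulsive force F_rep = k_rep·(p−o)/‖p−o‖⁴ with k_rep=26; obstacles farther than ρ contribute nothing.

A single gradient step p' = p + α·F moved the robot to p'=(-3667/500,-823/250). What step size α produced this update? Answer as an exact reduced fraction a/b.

F_att = 5/4·(g−p) = 5/4·(-3,-10) = (-3.7500,-12.5000)
o1: d²=245 > ρ²=38 → inactive
o2: d²=5 ≤ ρ²=38; F_rep = 26·(2,1)/5² = (2.0800,1.0400)
o3: d²=306 > ρ²=38 → inactive
o4: d²=260 > ρ²=38 → inactive
F = F_att + ΣF_rep = (-1.6700,-11.4600)
Δp = p'−p = (-0.3340,-2.2920); α = Δx/Fx = (-167/500) / (-167/100) = 1/5
check: Δy/Fy = (-573/250) / (-573/50) = 1/5 ✓

α = 1/5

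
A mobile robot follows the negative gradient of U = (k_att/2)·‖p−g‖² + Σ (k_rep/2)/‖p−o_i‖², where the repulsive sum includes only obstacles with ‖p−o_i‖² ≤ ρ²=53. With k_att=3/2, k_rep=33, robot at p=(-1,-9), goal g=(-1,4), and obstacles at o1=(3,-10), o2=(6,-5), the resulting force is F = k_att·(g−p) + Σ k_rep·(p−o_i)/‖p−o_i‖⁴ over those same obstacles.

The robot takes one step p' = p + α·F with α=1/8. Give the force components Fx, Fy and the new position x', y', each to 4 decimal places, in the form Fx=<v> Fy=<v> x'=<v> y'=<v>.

Fx=-0.4567 Fy=19.6142 x'=-1.0571 y'=-6.5482

F_att = 3/2·(g−p) = 3/2·(0,13) = (0.0000,19.5000)
o1: d²=17 ≤ ρ²=53; F_rep = 33·(-4,1)/17² = (-0.4567,0.1142)
o2: d²=65 > ρ²=53 → inactive
F = F_att + ΣF_rep = (-0.4567,19.6142)
p' = p + 1/8·F = (-1.0571,-6.5482)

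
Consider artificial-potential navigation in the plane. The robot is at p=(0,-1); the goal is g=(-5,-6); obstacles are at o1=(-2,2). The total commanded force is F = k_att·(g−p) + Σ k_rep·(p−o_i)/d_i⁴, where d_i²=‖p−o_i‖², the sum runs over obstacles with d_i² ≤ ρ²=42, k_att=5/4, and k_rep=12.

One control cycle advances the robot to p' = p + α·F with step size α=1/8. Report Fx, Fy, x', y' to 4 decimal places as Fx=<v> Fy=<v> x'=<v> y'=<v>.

F_att = 5/4·(g−p) = 5/4·(-5,-5) = (-6.2500,-6.2500)
o1: d²=13 ≤ ρ²=42; F_rep = 12·(2,-3)/13² = (0.1420,-0.2130)
F = F_att + ΣF_rep = (-6.1080,-6.4630)
p' = p + 1/8·F = (-0.7635,-1.8079)

Fx=-6.1080 Fy=-6.4630 x'=-0.7635 y'=-1.8079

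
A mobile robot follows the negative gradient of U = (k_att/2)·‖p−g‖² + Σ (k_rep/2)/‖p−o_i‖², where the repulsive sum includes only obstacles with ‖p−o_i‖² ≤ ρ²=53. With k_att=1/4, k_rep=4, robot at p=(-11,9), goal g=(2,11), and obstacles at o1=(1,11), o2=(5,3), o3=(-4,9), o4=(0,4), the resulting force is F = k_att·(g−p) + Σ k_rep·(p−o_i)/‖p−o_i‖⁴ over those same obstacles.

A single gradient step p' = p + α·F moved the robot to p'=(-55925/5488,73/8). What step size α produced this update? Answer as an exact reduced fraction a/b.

α = 1/4

F_att = 1/4·(g−p) = 1/4·(13,2) = (3.2500,0.5000)
o1: d²=148 > ρ²=53 → inactive
o2: d²=292 > ρ²=53 → inactive
o3: d²=49 ≤ ρ²=53; F_rep = 4·(-7,0)/49² = (-0.0117,0.0000)
o4: d²=146 > ρ²=53 → inactive
F = F_att + ΣF_rep = (3.2383,0.5000)
Δp = p'−p = (0.8096,0.1250); α = Δx/Fx = (4443/5488) / (4443/1372) = 1/4
check: Δy/Fy = (1/8) / (1/2) = 1/4 ✓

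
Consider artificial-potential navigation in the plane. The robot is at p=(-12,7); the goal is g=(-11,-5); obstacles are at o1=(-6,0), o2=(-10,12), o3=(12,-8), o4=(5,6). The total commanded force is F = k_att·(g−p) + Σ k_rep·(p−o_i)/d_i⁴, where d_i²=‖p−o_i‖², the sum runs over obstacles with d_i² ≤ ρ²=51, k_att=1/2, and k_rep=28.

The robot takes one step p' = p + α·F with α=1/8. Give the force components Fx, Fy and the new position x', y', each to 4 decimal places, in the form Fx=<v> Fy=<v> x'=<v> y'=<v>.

Fx=0.4334 Fy=-6.1665 x'=-11.9458 y'=6.2292

F_att = 1/2·(g−p) = 1/2·(1,-12) = (0.5000,-6.0000)
o1: d²=85 > ρ²=51 → inactive
o2: d²=29 ≤ ρ²=51; F_rep = 28·(-2,-5)/29² = (-0.0666,-0.1665)
o3: d²=801 > ρ²=51 → inactive
o4: d²=290 > ρ²=51 → inactive
F = F_att + ΣF_rep = (0.4334,-6.1665)
p' = p + 1/8·F = (-11.9458,6.2292)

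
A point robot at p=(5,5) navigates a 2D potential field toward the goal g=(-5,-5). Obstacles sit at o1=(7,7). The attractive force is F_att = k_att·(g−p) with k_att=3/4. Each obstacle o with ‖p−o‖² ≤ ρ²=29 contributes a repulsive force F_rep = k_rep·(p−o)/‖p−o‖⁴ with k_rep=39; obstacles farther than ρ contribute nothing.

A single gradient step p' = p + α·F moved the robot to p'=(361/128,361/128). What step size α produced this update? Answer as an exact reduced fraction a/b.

F_att = 3/4·(g−p) = 3/4·(-10,-10) = (-7.5000,-7.5000)
o1: d²=8 ≤ ρ²=29; F_rep = 39·(-2,-2)/8² = (-1.2188,-1.2188)
F = F_att + ΣF_rep = (-8.7188,-8.7188)
Δp = p'−p = (-2.1797,-2.1797); α = Δx/Fx = (-279/128) / (-279/32) = 1/4
check: Δy/Fy = (-279/128) / (-279/32) = 1/4 ✓

α = 1/4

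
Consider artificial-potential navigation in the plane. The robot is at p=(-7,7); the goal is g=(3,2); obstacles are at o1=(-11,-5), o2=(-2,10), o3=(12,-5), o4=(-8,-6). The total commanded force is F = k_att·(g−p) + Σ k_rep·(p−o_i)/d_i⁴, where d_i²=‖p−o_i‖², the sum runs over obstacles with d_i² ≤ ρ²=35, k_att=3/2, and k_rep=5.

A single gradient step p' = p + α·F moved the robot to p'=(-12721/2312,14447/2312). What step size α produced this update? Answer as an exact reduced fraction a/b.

α = 1/10

F_att = 3/2·(g−p) = 3/2·(10,-5) = (15.0000,-7.5000)
o1: d²=160 > ρ²=35 → inactive
o2: d²=34 ≤ ρ²=35; F_rep = 5·(-5,-3)/34² = (-0.0216,-0.0130)
o3: d²=505 > ρ²=35 → inactive
o4: d²=170 > ρ²=35 → inactive
F = F_att + ΣF_rep = (14.9784,-7.5130)
Δp = p'−p = (1.4978,-0.7513); α = Δx/Fx = (3463/2312) / (17315/1156) = 1/10
check: Δy/Fy = (-1737/2312) / (-8685/1156) = 1/10 ✓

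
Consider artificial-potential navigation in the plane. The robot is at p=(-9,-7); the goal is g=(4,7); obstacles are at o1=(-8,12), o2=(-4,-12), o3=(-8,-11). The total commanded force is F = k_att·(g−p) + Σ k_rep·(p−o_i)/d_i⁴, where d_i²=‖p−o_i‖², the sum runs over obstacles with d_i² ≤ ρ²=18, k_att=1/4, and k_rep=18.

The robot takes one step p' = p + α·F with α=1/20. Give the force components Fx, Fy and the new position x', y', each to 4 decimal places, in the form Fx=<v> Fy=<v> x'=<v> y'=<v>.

F_att = 1/4·(g−p) = 1/4·(13,14) = (3.2500,3.5000)
o1: d²=362 > ρ²=18 → inactive
o2: d²=50 > ρ²=18 → inactive
o3: d²=17 ≤ ρ²=18; F_rep = 18·(-1,4)/17² = (-0.0623,0.2491)
F = F_att + ΣF_rep = (3.1877,3.7491)
p' = p + 1/20·F = (-8.8406,-6.8125)

Fx=3.1877 Fy=3.7491 x'=-8.8406 y'=-6.8125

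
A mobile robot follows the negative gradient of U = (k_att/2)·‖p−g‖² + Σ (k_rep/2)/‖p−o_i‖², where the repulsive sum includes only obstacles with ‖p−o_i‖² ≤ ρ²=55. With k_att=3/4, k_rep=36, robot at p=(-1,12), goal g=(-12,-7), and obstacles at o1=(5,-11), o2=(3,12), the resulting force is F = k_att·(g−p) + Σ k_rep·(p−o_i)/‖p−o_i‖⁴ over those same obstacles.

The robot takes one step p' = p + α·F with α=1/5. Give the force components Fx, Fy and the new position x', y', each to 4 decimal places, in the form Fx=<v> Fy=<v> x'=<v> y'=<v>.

F_att = 3/4·(g−p) = 3/4·(-11,-19) = (-8.2500,-14.2500)
o1: d²=565 > ρ²=55 → inactive
o2: d²=16 ≤ ρ²=55; F_rep = 36·(-4,0)/16² = (-0.5625,0.0000)
F = F_att + ΣF_rep = (-8.8125,-14.2500)
p' = p + 1/5·F = (-2.7625,9.1500)

Fx=-8.8125 Fy=-14.2500 x'=-2.7625 y'=9.1500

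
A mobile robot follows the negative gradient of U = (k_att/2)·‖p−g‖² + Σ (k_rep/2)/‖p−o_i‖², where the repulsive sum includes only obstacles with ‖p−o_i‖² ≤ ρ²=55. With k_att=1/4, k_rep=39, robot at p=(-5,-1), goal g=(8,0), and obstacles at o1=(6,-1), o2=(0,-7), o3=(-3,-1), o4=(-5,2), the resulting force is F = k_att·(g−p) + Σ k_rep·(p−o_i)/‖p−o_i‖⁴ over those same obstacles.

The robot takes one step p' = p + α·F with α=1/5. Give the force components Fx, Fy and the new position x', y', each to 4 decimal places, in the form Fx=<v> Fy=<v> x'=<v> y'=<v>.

F_att = 1/4·(g−p) = 1/4·(13,1) = (3.2500,0.2500)
o1: d²=121 > ρ²=55 → inactive
o2: d²=61 > ρ²=55 → inactive
o3: d²=4 ≤ ρ²=55; F_rep = 39·(-2,0)/4² = (-4.8750,0.0000)
o4: d²=9 ≤ ρ²=55; F_rep = 39·(0,-3)/9² = (0.0000,-1.4444)
F = F_att + ΣF_rep = (-1.6250,-1.1944)
p' = p + 1/5·F = (-5.3250,-1.2389)

Fx=-1.6250 Fy=-1.1944 x'=-5.3250 y'=-1.2389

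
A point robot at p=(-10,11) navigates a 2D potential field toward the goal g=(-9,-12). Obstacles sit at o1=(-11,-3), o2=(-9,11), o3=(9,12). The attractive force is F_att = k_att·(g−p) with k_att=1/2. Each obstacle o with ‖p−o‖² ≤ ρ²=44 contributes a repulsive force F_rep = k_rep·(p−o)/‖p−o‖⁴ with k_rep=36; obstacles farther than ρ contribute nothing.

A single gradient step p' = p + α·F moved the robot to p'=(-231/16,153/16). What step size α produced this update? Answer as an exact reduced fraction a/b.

α = 1/8

F_att = 1/2·(g−p) = 1/2·(1,-23) = (0.5000,-11.5000)
o1: d²=197 > ρ²=44 → inactive
o2: d²=1 ≤ ρ²=44; F_rep = 36·(-1,0)/1² = (-36.0000,0.0000)
o3: d²=362 > ρ²=44 → inactive
F = F_att + ΣF_rep = (-35.5000,-11.5000)
Δp = p'−p = (-4.4375,-1.4375); α = Δx/Fx = (-71/16) / (-71/2) = 1/8
check: Δy/Fy = (-23/16) / (-23/2) = 1/8 ✓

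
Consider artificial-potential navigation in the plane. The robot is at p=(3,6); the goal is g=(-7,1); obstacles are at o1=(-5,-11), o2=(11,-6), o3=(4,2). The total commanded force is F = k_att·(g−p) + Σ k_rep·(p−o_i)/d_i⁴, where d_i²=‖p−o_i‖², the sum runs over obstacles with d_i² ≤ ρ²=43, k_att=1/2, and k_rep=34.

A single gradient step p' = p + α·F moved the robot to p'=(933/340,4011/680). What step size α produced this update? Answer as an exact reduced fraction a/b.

α = 1/20

F_att = 1/2·(g−p) = 1/2·(-10,-5) = (-5.0000,-2.5000)
o1: d²=353 > ρ²=43 → inactive
o2: d²=208 > ρ²=43 → inactive
o3: d²=17 ≤ ρ²=43; F_rep = 34·(-1,4)/17² = (-0.1176,0.4706)
F = F_att + ΣF_rep = (-5.1176,-2.0294)
Δp = p'−p = (-0.2559,-0.1015); α = Δx/Fx = (-87/340) / (-87/17) = 1/20
check: Δy/Fy = (-69/680) / (-69/34) = 1/20 ✓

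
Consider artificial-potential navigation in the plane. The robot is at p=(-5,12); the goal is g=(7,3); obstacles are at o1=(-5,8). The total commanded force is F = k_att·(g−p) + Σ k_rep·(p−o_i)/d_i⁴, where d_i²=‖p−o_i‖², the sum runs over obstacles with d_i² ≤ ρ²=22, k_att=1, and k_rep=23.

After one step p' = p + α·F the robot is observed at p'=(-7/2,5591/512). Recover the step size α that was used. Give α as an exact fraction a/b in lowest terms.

F_att = 1·(g−p) = 1·(12,-9) = (12.0000,-9.0000)
o1: d²=16 ≤ ρ²=22; F_rep = 23·(0,4)/16² = (0.0000,0.3594)
F = F_att + ΣF_rep = (12.0000,-8.6406)
Δp = p'−p = (1.5000,-1.0801); α = Δx/Fx = (3/2) / (12) = 1/8
check: Δy/Fy = (-553/512) / (-553/64) = 1/8 ✓

α = 1/8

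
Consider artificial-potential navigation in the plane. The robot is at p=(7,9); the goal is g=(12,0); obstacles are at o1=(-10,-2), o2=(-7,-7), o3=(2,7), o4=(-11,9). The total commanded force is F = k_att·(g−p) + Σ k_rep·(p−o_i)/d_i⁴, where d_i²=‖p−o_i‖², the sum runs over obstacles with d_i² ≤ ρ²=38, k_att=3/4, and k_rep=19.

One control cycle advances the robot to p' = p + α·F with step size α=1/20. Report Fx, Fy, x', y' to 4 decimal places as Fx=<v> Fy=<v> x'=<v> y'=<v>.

Fx=3.8630 Fy=-6.7048 x'=7.1931 y'=8.6648

F_att = 3/4·(g−p) = 3/4·(5,-9) = (3.7500,-6.7500)
o1: d²=410 > ρ²=38 → inactive
o2: d²=452 > ρ²=38 → inactive
o3: d²=29 ≤ ρ²=38; F_rep = 19·(5,2)/29² = (0.1130,0.0452)
o4: d²=324 > ρ²=38 → inactive
F = F_att + ΣF_rep = (3.8630,-6.7048)
p' = p + 1/20·F = (7.1931,8.6648)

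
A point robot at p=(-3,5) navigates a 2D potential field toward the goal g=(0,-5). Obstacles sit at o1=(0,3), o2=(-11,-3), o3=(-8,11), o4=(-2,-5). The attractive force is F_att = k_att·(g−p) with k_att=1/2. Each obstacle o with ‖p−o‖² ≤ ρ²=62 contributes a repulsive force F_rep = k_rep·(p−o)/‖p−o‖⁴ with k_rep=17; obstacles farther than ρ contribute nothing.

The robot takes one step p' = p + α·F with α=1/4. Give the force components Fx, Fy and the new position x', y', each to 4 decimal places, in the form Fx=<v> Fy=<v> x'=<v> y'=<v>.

Fx=1.2211 Fy=-4.8262 x'=-2.6947 y'=3.7934

F_att = 1/2·(g−p) = 1/2·(3,-10) = (1.5000,-5.0000)
o1: d²=13 ≤ ρ²=62; F_rep = 17·(-3,2)/13² = (-0.3018,0.2012)
o2: d²=128 > ρ²=62 → inactive
o3: d²=61 ≤ ρ²=62; F_rep = 17·(5,-6)/61² = (0.0228,-0.0274)
o4: d²=101 > ρ²=62 → inactive
F = F_att + ΣF_rep = (1.2211,-4.8262)
p' = p + 1/4·F = (-2.6947,3.7934)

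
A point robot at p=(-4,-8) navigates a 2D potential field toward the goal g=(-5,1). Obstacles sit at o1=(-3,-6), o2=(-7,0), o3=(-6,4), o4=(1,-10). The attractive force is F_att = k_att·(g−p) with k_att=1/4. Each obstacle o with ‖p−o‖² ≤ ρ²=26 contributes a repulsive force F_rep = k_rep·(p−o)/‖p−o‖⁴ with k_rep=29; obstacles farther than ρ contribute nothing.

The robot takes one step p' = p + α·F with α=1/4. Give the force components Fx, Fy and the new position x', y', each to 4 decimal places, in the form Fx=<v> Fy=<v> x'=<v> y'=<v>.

F_att = 1/4·(g−p) = 1/4·(-1,9) = (-0.2500,2.2500)
o1: d²=5 ≤ ρ²=26; F_rep = 29·(-1,-2)/5² = (-1.1600,-2.3200)
o2: d²=73 > ρ²=26 → inactive
o3: d²=148 > ρ²=26 → inactive
o4: d²=29 > ρ²=26 → inactive
F = F_att + ΣF_rep = (-1.4100,-0.0700)
p' = p + 1/4·F = (-4.3525,-8.0175)

Fx=-1.4100 Fy=-0.0700 x'=-4.3525 y'=-8.0175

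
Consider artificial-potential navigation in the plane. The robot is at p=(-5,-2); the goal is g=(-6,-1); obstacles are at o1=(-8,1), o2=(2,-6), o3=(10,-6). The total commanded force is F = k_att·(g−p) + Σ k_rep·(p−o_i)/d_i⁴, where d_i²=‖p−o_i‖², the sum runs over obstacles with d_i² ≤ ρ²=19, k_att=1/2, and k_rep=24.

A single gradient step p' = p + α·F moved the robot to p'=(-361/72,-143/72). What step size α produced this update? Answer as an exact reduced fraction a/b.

α = 1/20

F_att = 1/2·(g−p) = 1/2·(-1,1) = (-0.5000,0.5000)
o1: d²=18 ≤ ρ²=19; F_rep = 24·(3,-3)/18² = (0.2222,-0.2222)
o2: d²=65 > ρ²=19 → inactive
o3: d²=241 > ρ²=19 → inactive
F = F_att + ΣF_rep = (-0.2778,0.2778)
Δp = p'−p = (-0.0139,0.0139); α = Δx/Fx = (-1/72) / (-5/18) = 1/20
check: Δy/Fy = (1/72) / (5/18) = 1/20 ✓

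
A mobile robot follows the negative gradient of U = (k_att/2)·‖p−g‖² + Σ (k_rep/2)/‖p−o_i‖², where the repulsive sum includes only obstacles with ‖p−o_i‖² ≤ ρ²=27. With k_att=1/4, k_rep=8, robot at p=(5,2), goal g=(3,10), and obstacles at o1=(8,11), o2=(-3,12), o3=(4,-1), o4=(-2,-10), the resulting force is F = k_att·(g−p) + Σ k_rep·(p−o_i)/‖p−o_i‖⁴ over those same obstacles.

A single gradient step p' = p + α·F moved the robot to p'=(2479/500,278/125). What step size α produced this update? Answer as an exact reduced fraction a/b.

F_att = 1/4·(g−p) = 1/4·(-2,8) = (-0.5000,2.0000)
o1: d²=90 > ρ²=27 → inactive
o2: d²=164 > ρ²=27 → inactive
o3: d²=10 ≤ ρ²=27; F_rep = 8·(1,3)/10² = (0.0800,0.2400)
o4: d²=193 > ρ²=27 → inactive
F = F_att + ΣF_rep = (-0.4200,2.2400)
Δp = p'−p = (-0.0420,0.2240); α = Δx/Fx = (-21/500) / (-21/50) = 1/10
check: Δy/Fy = (28/125) / (56/25) = 1/10 ✓

α = 1/10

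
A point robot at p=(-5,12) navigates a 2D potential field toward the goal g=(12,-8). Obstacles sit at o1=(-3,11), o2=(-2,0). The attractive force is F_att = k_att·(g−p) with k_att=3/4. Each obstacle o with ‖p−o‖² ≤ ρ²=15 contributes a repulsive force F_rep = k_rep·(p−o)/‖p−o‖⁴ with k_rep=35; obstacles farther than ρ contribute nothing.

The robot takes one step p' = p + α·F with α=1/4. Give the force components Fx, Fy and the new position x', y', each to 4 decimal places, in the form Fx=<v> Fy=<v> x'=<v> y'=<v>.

Fx=9.9500 Fy=-13.6000 x'=-2.5125 y'=8.6000

F_att = 3/4·(g−p) = 3/4·(17,-20) = (12.7500,-15.0000)
o1: d²=5 ≤ ρ²=15; F_rep = 35·(-2,1)/5² = (-2.8000,1.4000)
o2: d²=153 > ρ²=15 → inactive
F = F_att + ΣF_rep = (9.9500,-13.6000)
p' = p + 1/4·F = (-2.5125,8.6000)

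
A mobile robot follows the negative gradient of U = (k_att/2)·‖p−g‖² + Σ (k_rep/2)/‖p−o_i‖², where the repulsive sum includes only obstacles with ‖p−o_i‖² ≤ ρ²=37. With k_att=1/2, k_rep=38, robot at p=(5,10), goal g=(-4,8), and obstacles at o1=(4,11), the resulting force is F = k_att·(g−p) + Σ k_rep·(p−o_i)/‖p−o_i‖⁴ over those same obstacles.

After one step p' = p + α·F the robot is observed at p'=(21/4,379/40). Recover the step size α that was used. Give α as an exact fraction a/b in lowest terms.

α = 1/20

F_att = 1/2·(g−p) = 1/2·(-9,-2) = (-4.5000,-1.0000)
o1: d²=2 ≤ ρ²=37; F_rep = 38·(1,-1)/2² = (9.5000,-9.5000)
F = F_att + ΣF_rep = (5.0000,-10.5000)
Δp = p'−p = (0.2500,-0.5250); α = Δx/Fx = (1/4) / (5) = 1/20
check: Δy/Fy = (-21/40) / (-21/2) = 1/20 ✓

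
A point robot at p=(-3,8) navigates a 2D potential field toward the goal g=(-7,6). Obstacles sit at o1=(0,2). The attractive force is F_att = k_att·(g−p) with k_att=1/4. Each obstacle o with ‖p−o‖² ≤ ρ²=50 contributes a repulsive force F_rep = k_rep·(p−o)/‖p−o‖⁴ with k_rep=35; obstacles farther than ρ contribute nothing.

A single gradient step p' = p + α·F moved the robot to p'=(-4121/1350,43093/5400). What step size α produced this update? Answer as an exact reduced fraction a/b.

F_att = 1/4·(g−p) = 1/4·(-4,-2) = (-1.0000,-0.5000)
o1: d²=45 ≤ ρ²=50; F_rep = 35·(-3,6)/45² = (-0.0519,0.1037)
F = F_att + ΣF_rep = (-1.0519,-0.3963)
Δp = p'−p = (-0.0526,-0.0198); α = Δx/Fx = (-71/1350) / (-142/135) = 1/20
check: Δy/Fy = (-107/5400) / (-107/270) = 1/20 ✓

α = 1/20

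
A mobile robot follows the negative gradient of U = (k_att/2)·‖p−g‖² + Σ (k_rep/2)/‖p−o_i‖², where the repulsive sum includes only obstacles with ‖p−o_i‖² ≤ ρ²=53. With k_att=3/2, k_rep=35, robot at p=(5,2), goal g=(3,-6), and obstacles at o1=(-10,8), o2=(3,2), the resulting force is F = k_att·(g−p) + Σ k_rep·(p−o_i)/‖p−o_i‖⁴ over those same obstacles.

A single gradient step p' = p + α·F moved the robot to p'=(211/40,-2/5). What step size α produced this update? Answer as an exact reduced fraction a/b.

F_att = 3/2·(g−p) = 3/2·(-2,-8) = (-3.0000,-12.0000)
o1: d²=261 > ρ²=53 → inactive
o2: d²=4 ≤ ρ²=53; F_rep = 35·(2,0)/4² = (4.3750,0.0000)
F = F_att + ΣF_rep = (1.3750,-12.0000)
Δp = p'−p = (0.2750,-2.4000); α = Δx/Fx = (11/40) / (11/8) = 1/5
check: Δy/Fy = (-12/5) / (-12) = 1/5 ✓

α = 1/5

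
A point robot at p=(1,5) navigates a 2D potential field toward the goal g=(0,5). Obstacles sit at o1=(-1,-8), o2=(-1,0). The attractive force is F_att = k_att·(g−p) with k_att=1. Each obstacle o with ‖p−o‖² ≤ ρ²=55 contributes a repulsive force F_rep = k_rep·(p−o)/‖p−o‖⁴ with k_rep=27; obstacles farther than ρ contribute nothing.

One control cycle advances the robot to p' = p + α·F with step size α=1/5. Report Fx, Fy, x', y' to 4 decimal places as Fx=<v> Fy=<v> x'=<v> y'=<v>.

F_att = 1·(g−p) = 1·(-1,0) = (-1.0000,0.0000)
o1: d²=173 > ρ²=55 → inactive
o2: d²=29 ≤ ρ²=55; F_rep = 27·(2,5)/29² = (0.0642,0.1605)
F = F_att + ΣF_rep = (-0.9358,0.1605)
p' = p + 1/5·F = (0.8128,5.0321)

Fx=-0.9358 Fy=0.1605 x'=0.8128 y'=5.0321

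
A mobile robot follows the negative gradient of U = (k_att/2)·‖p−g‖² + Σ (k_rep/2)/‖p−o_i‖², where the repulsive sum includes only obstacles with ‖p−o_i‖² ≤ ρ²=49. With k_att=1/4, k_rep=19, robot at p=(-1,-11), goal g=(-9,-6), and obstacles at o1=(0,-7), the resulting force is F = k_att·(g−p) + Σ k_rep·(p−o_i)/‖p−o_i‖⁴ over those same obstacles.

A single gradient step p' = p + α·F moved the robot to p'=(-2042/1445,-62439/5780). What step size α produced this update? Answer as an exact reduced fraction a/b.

F_att = 1/4·(g−p) = 1/4·(-8,5) = (-2.0000,1.2500)
o1: d²=17 ≤ ρ²=49; F_rep = 19·(-1,-4)/17² = (-0.0657,-0.2630)
F = F_att + ΣF_rep = (-2.0657,0.9870)
Δp = p'−p = (-0.4131,0.1974); α = Δx/Fx = (-597/1445) / (-597/289) = 1/5
check: Δy/Fy = (1141/5780) / (1141/1156) = 1/5 ✓

α = 1/5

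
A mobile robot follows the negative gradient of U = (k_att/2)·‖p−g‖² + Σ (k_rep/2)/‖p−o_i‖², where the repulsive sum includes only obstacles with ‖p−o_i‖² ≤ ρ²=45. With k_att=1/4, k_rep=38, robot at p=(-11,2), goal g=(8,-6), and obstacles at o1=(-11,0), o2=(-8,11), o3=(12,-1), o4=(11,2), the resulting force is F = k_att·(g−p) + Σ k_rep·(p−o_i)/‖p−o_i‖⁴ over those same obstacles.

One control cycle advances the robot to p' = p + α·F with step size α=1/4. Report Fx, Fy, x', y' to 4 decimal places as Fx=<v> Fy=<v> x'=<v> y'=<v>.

Fx=4.7500 Fy=2.7500 x'=-9.8125 y'=2.6875

F_att = 1/4·(g−p) = 1/4·(19,-8) = (4.7500,-2.0000)
o1: d²=4 ≤ ρ²=45; F_rep = 38·(0,2)/4² = (0.0000,4.7500)
o2: d²=90 > ρ²=45 → inactive
o3: d²=538 > ρ²=45 → inactive
o4: d²=484 > ρ²=45 → inactive
F = F_att + ΣF_rep = (4.7500,2.7500)
p' = p + 1/4·F = (-9.8125,2.6875)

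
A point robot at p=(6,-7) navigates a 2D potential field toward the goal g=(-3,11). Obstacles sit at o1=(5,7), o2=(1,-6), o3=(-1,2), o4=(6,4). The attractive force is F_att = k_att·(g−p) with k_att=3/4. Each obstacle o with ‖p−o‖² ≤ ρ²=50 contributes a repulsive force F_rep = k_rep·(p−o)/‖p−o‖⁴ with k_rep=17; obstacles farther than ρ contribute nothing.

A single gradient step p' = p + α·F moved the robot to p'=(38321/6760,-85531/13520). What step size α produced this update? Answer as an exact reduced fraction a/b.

F_att = 3/4·(g−p) = 3/4·(-9,18) = (-6.7500,13.5000)
o1: d²=197 > ρ²=50 → inactive
o2: d²=26 ≤ ρ²=50; F_rep = 17·(5,-1)/26² = (0.1257,-0.0251)
o3: d²=130 > ρ²=50 → inactive
o4: d²=121 > ρ²=50 → inactive
F = F_att + ΣF_rep = (-6.6243,13.4749)
Δp = p'−p = (-0.3312,0.6737); α = Δx/Fx = (-2239/6760) / (-2239/338) = 1/20
check: Δy/Fy = (9109/13520) / (9109/676) = 1/20 ✓

α = 1/20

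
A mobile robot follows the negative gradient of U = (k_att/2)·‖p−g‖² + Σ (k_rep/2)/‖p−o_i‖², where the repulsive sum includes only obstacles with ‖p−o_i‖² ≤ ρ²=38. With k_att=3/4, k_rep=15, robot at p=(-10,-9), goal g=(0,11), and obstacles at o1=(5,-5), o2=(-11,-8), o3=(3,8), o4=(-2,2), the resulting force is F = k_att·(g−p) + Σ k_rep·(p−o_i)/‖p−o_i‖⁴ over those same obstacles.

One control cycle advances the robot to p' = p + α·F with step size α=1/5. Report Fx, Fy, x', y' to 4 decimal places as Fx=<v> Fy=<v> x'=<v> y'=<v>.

F_att = 3/4·(g−p) = 3/4·(10,20) = (7.5000,15.0000)
o1: d²=241 > ρ²=38 → inactive
o2: d²=2 ≤ ρ²=38; F_rep = 15·(1,-1)/2² = (3.7500,-3.7500)
o3: d²=458 > ρ²=38 → inactive
o4: d²=185 > ρ²=38 → inactive
F = F_att + ΣF_rep = (11.2500,11.2500)
p' = p + 1/5·F = (-7.7500,-6.7500)

Fx=11.2500 Fy=11.2500 x'=-7.7500 y'=-6.7500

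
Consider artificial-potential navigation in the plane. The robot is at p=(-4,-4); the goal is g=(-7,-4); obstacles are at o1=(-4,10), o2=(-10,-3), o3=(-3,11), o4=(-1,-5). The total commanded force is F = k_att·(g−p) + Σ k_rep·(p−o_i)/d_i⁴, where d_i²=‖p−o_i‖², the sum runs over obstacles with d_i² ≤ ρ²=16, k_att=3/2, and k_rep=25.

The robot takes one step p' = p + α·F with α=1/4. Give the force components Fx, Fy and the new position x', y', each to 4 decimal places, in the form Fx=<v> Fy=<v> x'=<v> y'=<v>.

Fx=-5.2500 Fy=0.2500 x'=-5.3125 y'=-3.9375

F_att = 3/2·(g−p) = 3/2·(-3,0) = (-4.5000,0.0000)
o1: d²=196 > ρ²=16 → inactive
o2: d²=37 > ρ²=16 → inactive
o3: d²=226 > ρ²=16 → inactive
o4: d²=10 ≤ ρ²=16; F_rep = 25·(-3,1)/10² = (-0.7500,0.2500)
F = F_att + ΣF_rep = (-5.2500,0.2500)
p' = p + 1/4·F = (-5.3125,-3.9375)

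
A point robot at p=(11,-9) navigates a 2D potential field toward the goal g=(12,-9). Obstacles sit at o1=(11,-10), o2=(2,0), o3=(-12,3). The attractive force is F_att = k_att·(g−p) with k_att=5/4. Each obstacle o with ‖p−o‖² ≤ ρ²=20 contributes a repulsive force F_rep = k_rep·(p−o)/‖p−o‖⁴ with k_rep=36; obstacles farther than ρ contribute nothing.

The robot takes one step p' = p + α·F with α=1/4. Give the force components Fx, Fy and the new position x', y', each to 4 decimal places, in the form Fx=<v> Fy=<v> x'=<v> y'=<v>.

F_att = 5/4·(g−p) = 5/4·(1,0) = (1.2500,0.0000)
o1: d²=1 ≤ ρ²=20; F_rep = 36·(0,1)/1² = (0.0000,36.0000)
o2: d²=162 > ρ²=20 → inactive
o3: d²=673 > ρ²=20 → inactive
F = F_att + ΣF_rep = (1.2500,36.0000)
p' = p + 1/4·F = (11.3125,0.0000)

Fx=1.2500 Fy=36.0000 x'=11.3125 y'=0.0000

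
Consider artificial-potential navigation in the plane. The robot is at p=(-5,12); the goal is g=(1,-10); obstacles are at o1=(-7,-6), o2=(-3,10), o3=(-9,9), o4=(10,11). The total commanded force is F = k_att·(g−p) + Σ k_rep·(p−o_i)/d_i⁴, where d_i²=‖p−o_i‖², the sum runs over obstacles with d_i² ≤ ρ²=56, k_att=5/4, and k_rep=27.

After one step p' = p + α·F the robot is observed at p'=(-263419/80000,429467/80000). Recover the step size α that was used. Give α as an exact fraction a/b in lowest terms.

α = 1/4

F_att = 5/4·(g−p) = 5/4·(6,-22) = (7.5000,-27.5000)
o1: d²=328 > ρ²=56 → inactive
o2: d²=8 ≤ ρ²=56; F_rep = 27·(-2,2)/8² = (-0.8438,0.8438)
o3: d²=25 ≤ ρ²=56; F_rep = 27·(4,3)/25² = (0.1728,0.1296)
o4: d²=226 > ρ²=56 → inactive
F = F_att + ΣF_rep = (6.8290,-26.5267)
Δp = p'−p = (1.7073,-6.6317); α = Δx/Fx = (136581/80000) / (136581/20000) = 1/4
check: Δy/Fy = (-530533/80000) / (-530533/20000) = 1/4 ✓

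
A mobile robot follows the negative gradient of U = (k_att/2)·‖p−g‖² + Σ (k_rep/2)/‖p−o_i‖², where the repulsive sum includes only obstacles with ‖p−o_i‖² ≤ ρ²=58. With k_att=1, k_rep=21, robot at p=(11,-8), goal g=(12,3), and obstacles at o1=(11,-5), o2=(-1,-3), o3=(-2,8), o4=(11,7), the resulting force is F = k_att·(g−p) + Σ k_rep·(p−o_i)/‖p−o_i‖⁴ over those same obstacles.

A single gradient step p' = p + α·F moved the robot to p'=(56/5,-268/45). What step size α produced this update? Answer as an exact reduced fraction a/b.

F_att = 1·(g−p) = 1·(1,11) = (1.0000,11.0000)
o1: d²=9 ≤ ρ²=58; F_rep = 21·(0,-3)/9² = (0.0000,-0.7778)
o2: d²=169 > ρ²=58 → inactive
o3: d²=425 > ρ²=58 → inactive
o4: d²=225 > ρ²=58 → inactive
F = F_att + ΣF_rep = (1.0000,10.2222)
Δp = p'−p = (0.2000,2.0444); α = Δx/Fx = (1/5) / (1) = 1/5
check: Δy/Fy = (92/45) / (92/9) = 1/5 ✓

α = 1/5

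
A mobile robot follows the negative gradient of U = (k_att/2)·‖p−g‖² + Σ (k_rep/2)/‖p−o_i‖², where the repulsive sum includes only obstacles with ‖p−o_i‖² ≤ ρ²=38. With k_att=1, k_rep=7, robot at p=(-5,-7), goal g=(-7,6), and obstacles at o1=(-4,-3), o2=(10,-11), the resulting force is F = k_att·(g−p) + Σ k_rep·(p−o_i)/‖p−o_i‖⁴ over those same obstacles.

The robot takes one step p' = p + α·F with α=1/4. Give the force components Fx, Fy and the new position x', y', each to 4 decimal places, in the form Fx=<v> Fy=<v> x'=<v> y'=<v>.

Fx=-2.0242 Fy=12.9031 x'=-5.5061 y'=-3.7742

F_att = 1·(g−p) = 1·(-2,13) = (-2.0000,13.0000)
o1: d²=17 ≤ ρ²=38; F_rep = 7·(-1,-4)/17² = (-0.0242,-0.0969)
o2: d²=241 > ρ²=38 → inactive
F = F_att + ΣF_rep = (-2.0242,12.9031)
p' = p + 1/4·F = (-5.5061,-3.7742)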